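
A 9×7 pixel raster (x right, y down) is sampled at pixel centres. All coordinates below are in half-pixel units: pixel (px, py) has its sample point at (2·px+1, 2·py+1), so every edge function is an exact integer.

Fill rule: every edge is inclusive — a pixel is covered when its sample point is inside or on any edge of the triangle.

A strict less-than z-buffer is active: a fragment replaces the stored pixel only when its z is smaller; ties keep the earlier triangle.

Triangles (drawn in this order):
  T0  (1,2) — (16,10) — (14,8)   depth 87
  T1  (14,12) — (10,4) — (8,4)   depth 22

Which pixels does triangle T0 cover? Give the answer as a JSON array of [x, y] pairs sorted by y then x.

T0:
  2·area = 14  (B↔C swapped to make it positive)
  edge (1, 2)→(14, 8): d=(13,6) inclusive
  edge (14, 8)→(16, 10): d=(2,2) inclusive
  edge (16, 10)→(1, 2): d=(-15,-8) inclusive
    (3,0)@(7, 1): e=[-49,0,63] → ·  [on edge]
    (1,1)@(3, 3): e=[1,12,1] → #
    (2,1)@(5, 3): e=[-11,8,17] → ·
    (4,1)@(9, 3): e=[-35,0,49] → ·  [on edge]
    (1,2)@(3, 5): e=[27,16,-29] → ·
    (3,2)@(7, 5): e=[3,8,3] → #
    (4,2)@(9, 5): e=[-9,4,19] → ·
    (5,2)@(11, 5): e=[-21,0,35] → ·  [on edge]
    (3,3)@(7, 7): e=[29,12,-27] → ·
    (5,3)@(11, 7): e=[5,4,5] → #
    (6,3)@(13, 7): e=[-7,0,21] → ·  [on edge]
    (5,4)@(11, 9): e=[31,8,-25] → ·
    (7,4)@(15, 9): e=[7,0,7] → #  [on edge]
    (8,5)@(17, 11): e=[21,0,-7] → ·  [on edge]
  covered (4 px):
    · · · · · · · · ·
    · # · · · · · · ·
    · · · # · · · · ·
    · · · · · # · · ·
    · · · · · · · # ·
    · · · · · · · · ·
    · · · · · · · · ·
T1:
  2·area = 16  (B↔C swapped to make it positive)
  edge (14, 12)→(8, 4): d=(-6,-8) inclusive
  edge (8, 4)→(10, 4): d=(2,0) inclusive
  edge (10, 4)→(14, 12): d=(4,8) inclusive
    (4,2)@(9, 5): e=[2,2,12] → #
    (5,2)@(11, 5): e=[18,2,-4] → ·
    (4,3)@(9, 7): e=[-10,6,20] → ·
    (5,3)@(11, 7): e=[6,6,4] → #
    (6,3)@(13, 7): e=[22,6,-12] → ·
    (5,4)@(11, 9): e=[-6,10,12] → ·
  covered (2 px):
    · · · · · · · · ·
    · · · · · · · · ·
    · · · · # · · · ·
    · · · · · # · · ·
    · · · · · · · · ·
    · · · · · · · · ·
    · · · · · · · · ·

Answer: [[1,1],[3,2],[5,3],[7,4]]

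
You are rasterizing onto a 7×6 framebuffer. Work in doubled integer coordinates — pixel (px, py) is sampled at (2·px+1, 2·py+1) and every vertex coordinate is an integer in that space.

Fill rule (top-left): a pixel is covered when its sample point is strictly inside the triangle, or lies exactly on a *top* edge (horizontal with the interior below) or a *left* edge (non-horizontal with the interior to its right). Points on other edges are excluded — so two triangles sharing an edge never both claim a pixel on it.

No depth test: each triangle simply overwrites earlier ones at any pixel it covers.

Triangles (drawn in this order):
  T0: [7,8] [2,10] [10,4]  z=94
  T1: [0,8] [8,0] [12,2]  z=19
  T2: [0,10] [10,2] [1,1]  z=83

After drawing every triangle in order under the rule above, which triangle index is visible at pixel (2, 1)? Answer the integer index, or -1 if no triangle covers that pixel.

T0:
  2·area = 14
  edge (7, 8)→(2, 10): d=(-5,2) right/bottom  bias=-1
  edge (2, 10)→(10, 4): d=(8,-6) top-left  bias=+0
  edge (10, 4)→(7, 8): d=(-3,4) right/bottom  bias=-1
    (4,2)@(9, 5): e=[11,2,1] → #
    (5,2)@(11, 5): e=[7,14,-7] → ·
    (3,3)@(7, 7): e=[5,6,3] → #
    (4,3)@(9, 7): e=[1,18,-5] → ·
    (3,4)@(7, 9): e=[-5,22,-3] → ·
  covered (2 px):
    · · · · · · ·
    · · · · · · ·
    · · · · # · ·
    · · · # · · ·
    · · · · · · ·
    · · · · · · ·
T1:
  2·area = 48
  edge (0, 8)→(8, 0): d=(8,-8) top-left  bias=+0
  edge (8, 0)→(12, 2): d=(4,2) right/bottom  bias=-1
  edge (12, 2)→(0, 8): d=(-12,6) right/bottom  bias=-1
    (3,0)@(7, 1): e=[0,6,42] → #  [on edge]
    (4,0)@(9, 1): e=[16,2,30] → #
    (5,0)@(11, 1): e=[32,-2,18] → ·
    (2,1)@(5, 3): e=[0,18,30] → #  [on edge]
    (5,1)@(11, 3): e=[48,6,-6] → ·
    (1,2)@(3, 5): e=[0,30,18] → #  [on edge]
    (3,2)@(7, 5): e=[32,22,-6] → ·
    (4,2)@(9, 5): e=[48,18,-18] → ·
    (0,3)@(1, 7): e=[0,42,6] → #  [on edge]
    (1,3)@(3, 7): e=[16,38,-6] → ·
    (2,3)@(5, 7): e=[32,34,-18] → ·
    (0,4)@(1, 9): e=[16,50,-18] → ·
  covered (8 px):
    · · · # # · ·
    · · # # # · ·
    · # # · · · ·
    # · · · · · ·
    · · · · · · ·
    · · · · · · ·
T2:
  2·area = 82  (B↔C swapped to make it positive)
  edge (0, 10)→(1, 1): d=(1,-9) top-left  bias=+0
  edge (1, 1)→(10, 2): d=(9,1) right/bottom  bias=-1
  edge (10, 2)→(0, 10): d=(-10,8) right/bottom  bias=-1
    (0,0)@(1, 1): e=[0,0,82] → ·  [on edge]
    (0,1)@(1, 3): e=[2,18,62] → #
    (1,1)@(3, 3): e=[20,16,46] → #
    (2,1)@(5, 3): e=[38,14,30] → #
    (3,1)@(7, 3): e=[56,12,14] → #
    (4,1)@(9, 3): e=[74,10,-2] → ·
    (0,2)@(1, 5): e=[4,36,42] → #
    (3,2)@(7, 5): e=[58,30,-6] → ·
    (0,3)@(1, 7): e=[6,54,22] → #
    (2,3)@(5, 7): e=[42,50,-10] → ·
    (0,4)@(1, 9): e=[8,72,2] → #
    (1,4)@(3, 9): e=[26,70,-14] → ·
  covered (10 px):
    · · · · · · ·
    # # # # · · ·
    # # # · · · ·
    # # · · · · ·
    # · · · · · ·
    · · · · · · ·

Z-buffer (winner per pixel, '.' = empty):
  . . . 1 1 . .
  2 2 2 2 1 . .
  2 2 2 . 0 . .
  2 2 . 0 . . .
  2 . . . . . .
  . . . . . . .

Result: 2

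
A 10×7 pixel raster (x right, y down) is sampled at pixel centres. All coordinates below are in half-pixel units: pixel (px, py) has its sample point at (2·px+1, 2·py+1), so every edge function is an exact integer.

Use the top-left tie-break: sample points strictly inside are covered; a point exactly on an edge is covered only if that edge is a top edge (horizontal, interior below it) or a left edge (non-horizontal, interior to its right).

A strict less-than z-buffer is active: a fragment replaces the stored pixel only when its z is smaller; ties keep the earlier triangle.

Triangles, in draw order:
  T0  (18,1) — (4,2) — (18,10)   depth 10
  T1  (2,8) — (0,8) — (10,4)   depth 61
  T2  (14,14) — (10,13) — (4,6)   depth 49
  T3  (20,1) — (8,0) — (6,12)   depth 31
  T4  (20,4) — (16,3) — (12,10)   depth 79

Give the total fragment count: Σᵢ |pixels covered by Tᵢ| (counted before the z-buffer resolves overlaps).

T0:
  2·area = 126  (B↔C swapped to make it positive)
  edge (18, 1)→(18, 10): d=(0,9) right/bottom  bias=-1
  edge (18, 10)→(4, 2): d=(-14,-8) top-left  bias=+0
  edge (4, 2)→(18, 1): d=(14,-1) top-left  bias=+0
    (3,1)@(7, 3): e=[99,10,17] → #
    (4,1)@(9, 3): e=[81,26,19] → #
    (5,1)@(11, 3): e=[63,42,21] → #
    (6,1)@(13, 3): e=[45,58,23] → #
    (7,1)@(15, 3): e=[27,74,25] → #
    (8,1)@(17, 3): e=[9,90,27] → #
    (9,1)@(19, 3): e=[-9,106,29] → ·
    (3,2)@(7, 5): e=[99,-18,45] → ·
    (4,2)@(9, 5): e=[81,-2,47] → ·
    (5,2)@(11, 5): e=[63,14,49] → #
    (9,2)@(19, 5): e=[-9,78,57] → ·
    (5,3)@(11, 7): e=[63,-14,77] → ·
  covered (14 px):
    · · · · · · · · · ·
    · · · # # # # # # ·
    · · · · · # # # # ·
    · · · · · · # # # ·
    · · · · · · · · # ·
    · · · · · · · · · ·
    · · · · · · · · · ·
T1:
  2·area = 8
  edge (2, 8)→(0, 8): d=(-2,0) right/bottom  bias=-1
  edge (0, 8)→(10, 4): d=(10,-4) top-left  bias=+0
  edge (10, 4)→(2, 8): d=(-8,4) right/bottom  bias=-1
    (1,3)@(3, 7): e=[2,2,4] → #
    (2,3)@(5, 7): e=[2,10,-4] → ·
    (1,4)@(3, 9): e=[-2,22,-12] → ·
  covered (1 px):
    · · · · · · · · · ·
    · · · · · · · · · ·
    · · · · · · · · · ·
    · # · · · · · · · ·
    · · · · · · · · · ·
    · · · · · · · · · ·
    · · · · · · · · · ·
T2:
  2·area = 22
  edge (14, 14)→(10, 13): d=(-4,-1) top-left  bias=+0
  edge (10, 13)→(4, 6): d=(-6,-7) top-left  bias=+0
  edge (4, 6)→(14, 14): d=(10,8) right/bottom  bias=-1
    (2,3)@(5, 7): e=[19,1,2] → #
    (3,3)@(7, 7): e=[21,15,-14] → ·
    (2,4)@(5, 9): e=[11,-11,22] → ·
    (3,4)@(7, 9): e=[13,3,6] → #
    (4,4)@(9, 9): e=[15,17,-10] → ·
    (3,5)@(7, 11): e=[5,-9,26] → ·
    (4,5)@(9, 11): e=[7,5,10] → #
    (5,5)@(11, 11): e=[9,19,-6] → ·
    (4,6)@(9, 13): e=[-1,-7,30] → ·
    (5,6)@(11, 13): e=[1,7,14] → #
    (6,6)@(13, 13): e=[3,21,-2] → ·
  covered (4 px):
    · · · · · · · · · ·
    · · · · · · · · · ·
    · · · · · · · · · ·
    · · # · · · · · · ·
    · · · # · · · · · ·
    · · · · # · · · · ·
    · · · · · # · · · ·
T3:
  2·area = 146  (B↔C swapped to make it positive)
  edge (20, 1)→(6, 12): d=(-14,11) right/bottom  bias=-1
  edge (6, 12)→(8, 0): d=(2,-12) top-left  bias=+0
  edge (8, 0)→(20, 1): d=(12,1) right/bottom  bias=-1
    (4,0)@(9, 1): e=[121,14,11] → #
    (5,0)@(11, 1): e=[99,38,9] → #
    (6,0)@(13, 1): e=[77,62,7] → #
    (7,0)@(15, 1): e=[55,86,5] → #
    (8,0)@(17, 1): e=[33,110,3] → #
    (9,0)@(19, 1): e=[11,134,1] → #
    (4,1)@(9, 3): e=[93,18,35] → #
    (9,1)@(19, 3): e=[-17,138,25] → ·
    (4,2)@(9, 5): e=[65,22,59] → #
    (7,2)@(15, 5): e=[-1,94,53] → ·
    (8,2)@(17, 5): e=[-23,118,51] → ·
    (3,3)@(7, 7): e=[59,2,85] → #
  covered (20 px):
    · · · · # # # # # #
    · · · · # # # # # ·
    · · · · # # # · · ·
    · · · # # # · · · ·
    · · · # # · · · · ·
    · · · # · · · · · ·
    · · · · · · · · · ·
T4:
  2·area = 32  (B↔C swapped to make it positive)
  edge (20, 4)→(12, 10): d=(-8,6) right/bottom  bias=-1
  edge (12, 10)→(16, 3): d=(4,-7) top-left  bias=+0
  edge (16, 3)→(20, 4): d=(4,1) right/bottom  bias=-1
    (7,2)@(15, 5): e=[22,1,9] → #
    (8,2)@(17, 5): e=[10,15,7] → #
    (9,2)@(19, 5): e=[-2,29,5] → ·
    (7,3)@(15, 7): e=[6,9,17] → #
    (8,3)@(17, 7): e=[-6,23,15] → ·
    (6,4)@(13, 9): e=[2,3,27] → #
    (7,4)@(15, 9): e=[-10,17,25] → ·
    (6,5)@(13, 11): e=[-14,11,35] → ·
  covered (4 px):
    · · · · · · · · · ·
    · · · · · · · · · ·
    · · · · · · · # # ·
    · · · · · · · # · ·
    · · · · · · # · · ·
    · · · · · · · · · ·
    · · · · · · · · · ·

Answer: 43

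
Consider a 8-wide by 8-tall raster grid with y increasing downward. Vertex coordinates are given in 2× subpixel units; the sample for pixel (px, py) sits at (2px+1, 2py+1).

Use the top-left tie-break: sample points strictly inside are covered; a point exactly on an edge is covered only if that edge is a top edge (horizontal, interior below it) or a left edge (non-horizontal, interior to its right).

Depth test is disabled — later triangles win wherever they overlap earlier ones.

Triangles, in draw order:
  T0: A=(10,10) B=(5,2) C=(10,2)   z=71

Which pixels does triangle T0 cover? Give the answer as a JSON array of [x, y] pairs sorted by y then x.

T0:
  2·area = 40
  edge (10, 10)→(5, 2): d=(-5,-8) top-left  bias=+0
  edge (5, 2)→(10, 2): d=(5,0) top-left  bias=+0
  edge (10, 2)→(10, 10): d=(0,8) right/bottom  bias=-1
    (3,1)@(7, 3): e=[11,5,24] → #
    (4,1)@(9, 3): e=[27,5,8] → #
    (5,1)@(11, 3): e=[43,5,-8] → ·
    (3,2)@(7, 5): e=[1,15,24] → #
    (5,2)@(11, 5): e=[33,15,-8] → ·
    (3,3)@(7, 7): e=[-9,25,24] → ·
    (4,3)@(9, 7): e=[7,25,8] → #
    (5,3)@(11, 7): e=[23,25,-8] → ·
    (4,4)@(9, 9): e=[-3,35,8] → ·
  covered (5 px):
    · · · · · · · ·
    · · · # # · · ·
    · · · # # · · ·
    · · · · # · · ·
    · · · · · · · ·
    · · · · · · · ·
    · · · · · · · ·
    · · · · · · · ·

Answer: [[3,1],[4,1],[3,2],[4,2],[4,3]]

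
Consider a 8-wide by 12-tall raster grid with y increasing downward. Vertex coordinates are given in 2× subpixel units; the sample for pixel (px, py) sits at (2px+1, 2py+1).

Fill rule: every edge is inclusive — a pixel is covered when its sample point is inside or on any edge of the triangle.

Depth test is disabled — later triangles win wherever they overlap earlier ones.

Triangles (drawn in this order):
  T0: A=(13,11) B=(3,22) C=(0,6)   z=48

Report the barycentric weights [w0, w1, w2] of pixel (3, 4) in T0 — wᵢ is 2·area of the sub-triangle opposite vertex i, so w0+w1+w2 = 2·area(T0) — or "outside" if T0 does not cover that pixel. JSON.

T0:
  2·area = 193
  edge (13, 11)→(3, 22): d=(-10,11) inclusive
  edge (3, 22)→(0, 6): d=(-3,-16) inclusive
  edge (0, 6)→(13, 11): d=(13,5) inclusive
    (0,3)@(1, 7): e=[172,13,8] → #
    (1,3)@(3, 7): e=[150,45,-2] → ·
    (0,4)@(1, 9): e=[152,7,34] → #
    (1,4)@(3, 9): e=[130,39,24] → #
    (2,4)@(5, 9): e=[108,71,14] → #
    (3,4)@(7, 9): e=[86,103,4] → #
    (4,4)@(9, 9): e=[64,135,-6] → ·
    (0,5)@(1, 11): e=[132,1,60] → #
    (4,5)@(9, 11): e=[44,129,20] → #
    (5,5)@(11, 11): e=[22,161,10] → #
    (6,5)@(13, 11): e=[0,193,0] → #  [on edge]
    (7,5)@(15, 11): e=[-22,225,-10] → ·
  covered (27 px):
    · · · · · · · ·
    · · · · · · · ·
    · · · · · · · ·
    # · · · · · · ·
    # # # # · · · ·
    # # # # # # # ·
    · # # # # # · ·
    · # # # # · · ·
    · # # # · · · ·
    · # # · · · · ·
    · # · · · · · ·
    · · · · · · · ·

Result: [103,4,86]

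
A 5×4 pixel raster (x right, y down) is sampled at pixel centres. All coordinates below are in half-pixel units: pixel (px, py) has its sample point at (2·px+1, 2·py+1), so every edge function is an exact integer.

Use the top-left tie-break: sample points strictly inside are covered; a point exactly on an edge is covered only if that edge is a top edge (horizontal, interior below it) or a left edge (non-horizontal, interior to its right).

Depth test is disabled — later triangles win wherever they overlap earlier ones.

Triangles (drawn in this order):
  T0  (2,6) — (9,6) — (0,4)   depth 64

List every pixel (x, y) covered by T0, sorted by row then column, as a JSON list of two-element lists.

T0:
  2·area = 14  (B↔C swapped to make it positive)
  edge (2, 6)→(0, 4): d=(-2,-2) top-left  bias=+0
  edge (0, 4)→(9, 6): d=(9,2) right/bottom  bias=-1
  edge (9, 6)→(2, 6): d=(-7,0) right/bottom  bias=-1
    (0,2)@(1, 5): e=[0,7,7] → █  [on edge]
    (1,2)@(3, 5): e=[4,3,7] → █
    (2,2)@(5, 5): e=[8,-1,7] → ·
    (0,3)@(1, 7): e=[-4,25,-7] → ·
    (1,3)@(3, 7): e=[0,21,-7] → ·  [on edge]
  covered (2 px):
    · · · · ·
    · · · · ·
    █ █ · · ·
    · · · · ·

Result: [[0,2],[1,2]]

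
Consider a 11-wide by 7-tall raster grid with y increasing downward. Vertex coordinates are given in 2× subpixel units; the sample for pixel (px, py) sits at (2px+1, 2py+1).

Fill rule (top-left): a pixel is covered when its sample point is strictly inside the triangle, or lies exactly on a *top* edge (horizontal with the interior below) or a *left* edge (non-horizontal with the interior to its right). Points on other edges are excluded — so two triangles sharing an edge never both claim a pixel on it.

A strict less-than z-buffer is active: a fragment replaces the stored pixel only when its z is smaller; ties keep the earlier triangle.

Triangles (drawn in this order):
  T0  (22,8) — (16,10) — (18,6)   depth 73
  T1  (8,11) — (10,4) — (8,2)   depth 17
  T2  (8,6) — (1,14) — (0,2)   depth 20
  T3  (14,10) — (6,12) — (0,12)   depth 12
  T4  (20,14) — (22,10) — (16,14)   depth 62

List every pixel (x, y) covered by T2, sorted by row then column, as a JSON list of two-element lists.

T0:
  2·area = 20
  edge (22, 8)→(16, 10): d=(-6,2) right/bottom  bias=-1
  edge (16, 10)→(18, 6): d=(2,-4) top-left  bias=+0
  edge (18, 6)→(22, 8): d=(4,2) right/bottom  bias=-1
    (9,3)@(19, 7): e=[12,6,2] → X
    (10,3)@(21, 7): e=[8,14,-2] → .
    (8,4)@(17, 9): e=[4,2,14] → X
    (9,4)@(19, 9): e=[0,10,10] → .  [on edge]
    (6,5)@(13, 11): e=[0,-10,30] → .  [on edge]
    (8,5)@(17, 11): e=[-8,6,22] → .
    (3,6)@(7, 13): e=[0,-30,50] → .  [on edge]
  covered (2 px):
    . . . . . . . . . . .
    . . . . . . . . . . .
    . . . . . . . . . . .
    . . . . . . . . . X .
    . . . . . . . . X . .
    . . . . . . . . . . .
    . . . . . . . . . . .
T1:
  2·area = 18  (B↔C swapped to make it positive)
  edge (8, 11)→(8, 2): d=(0,-9) top-left  bias=+0
  edge (8, 2)→(10, 4): d=(2,2) right/bottom  bias=-1
  edge (10, 4)→(8, 11): d=(-2,7) right/bottom  bias=-1
    (3,0)@(7, 1): e=[-9,0,27] → .  [on edge]
    (4,1)@(9, 3): e=[9,0,9] → .  [on edge]
    (4,2)@(9, 5): e=[9,4,5] → X
    (5,2)@(11, 5): e=[27,0,-9] → .  [on edge]
    (4,3)@(9, 7): e=[9,8,1] → X
    (5,3)@(11, 7): e=[27,4,-13] → .
    (6,3)@(13, 7): e=[45,0,-27] → .  [on edge]
    (4,4)@(9, 9): e=[9,12,-3] → .
    (7,4)@(15, 9): e=[63,0,-45] → .  [on edge]
    (8,5)@(17, 11): e=[81,0,-63] → .  [on edge]
    (9,6)@(19, 13): e=[99,0,-81] → .  [on edge]
  covered (2 px):
    . . . . . . . . . . .
    . . . . . . . . . . .
    . . . . X . . . . . .
    . . . . X . . . . . .
    . . . . . . . . . . .
    . . . . . . . . . . .
    . . . . . . . . . . .
T2:
  2·area = 92
  edge (8, 6)→(1, 14): d=(-7,8) right/bottom  bias=-1
  edge (1, 14)→(0, 2): d=(-1,-12) top-left  bias=+0
  edge (0, 2)→(8, 6): d=(8,4) right/bottom  bias=-1
    (0,1)@(1, 3): e=[77,11,4] → X
    (1,1)@(3, 3): e=[61,35,-4] → .
    (0,2)@(1, 5): e=[63,9,20] → X
    (1,2)@(3, 5): e=[47,33,12] → X
    (2,2)@(5, 5): e=[31,57,4] → X
    (3,2)@(7, 5): e=[15,81,-4] → .
    (0,3)@(1, 7): e=[49,7,36] → X
    (3,3)@(7, 7): e=[1,79,12] → X
    (4,3)@(9, 7): e=[-15,103,4] → .
    (0,4)@(1, 9): e=[35,5,52] → X
    (3,4)@(7, 9): e=[-13,77,28] → .
    (0,5)@(1, 11): e=[21,3,68] → X
  covered (14 px):
    . . . . . . . . . . .
    X . . . . . . . . . .
    X X X . . . . . . . .
    X X X X . . . . . . .
    X X X . . . . . . . .
    X X . . . . . . . . .
    X . . . . . . . . . .
T3:
  2·area = 12
  edge (14, 10)→(6, 12): d=(-8,2) right/bottom  bias=-1
  edge (6, 12)→(0, 12): d=(-6,0) right/bottom  bias=-1
  edge (0, 12)→(14, 10): d=(14,-2) top-left  bias=+0
    (10,4)@(21, 9): e=[-6,18,0] → .  [on edge]
    (3,5)@(7, 11): e=[6,6,0] → X  [on edge]
    (4,5)@(9, 11): e=[2,6,4] → X
    (5,5)@(11, 11): e=[-2,6,8] → .
    (3,6)@(7, 13): e=[-10,-6,28] → .
    (4,6)@(9, 13): e=[-14,-6,32] → .
  covered (2 px):
    . . . . . . . . . . .
    . . . . . . . . . . .
    . . . . . . . . . . .
    . . . . . . . . . . .
    . . . . . . . . . . .
    . . . X X . . . . . .
    . . . . . . . . . . .
T4:
  2·area = 16  (B↔C swapped to make it positive)
  edge (20, 14)→(16, 14): d=(-4,0) right/bottom  bias=-1
  edge (16, 14)→(22, 10): d=(6,-4) top-left  bias=+0
  edge (22, 10)→(20, 14): d=(-2,4) right/bottom  bias=-1
    (10,5)@(21, 11): e=[12,2,2] → X
    (9,6)@(19, 13): e=[4,6,6] → X
    (10,6)@(21, 13): e=[4,14,-2] → .
  covered (2 px):
    . . . . . . . . . . .
    . . . . . . . . . . .
    . . . . . . . . . . .
    . . . . . . . . . . .
    . . . . . . . . . . .
    . . . . . . . . . . X
    . . . . . . . . . X .

Final: [[0,1],[0,2],[1,2],[2,2],[0,3],[1,3],[2,3],[3,3],[0,4],[1,4],[2,4],[0,5],[1,5],[0,6]]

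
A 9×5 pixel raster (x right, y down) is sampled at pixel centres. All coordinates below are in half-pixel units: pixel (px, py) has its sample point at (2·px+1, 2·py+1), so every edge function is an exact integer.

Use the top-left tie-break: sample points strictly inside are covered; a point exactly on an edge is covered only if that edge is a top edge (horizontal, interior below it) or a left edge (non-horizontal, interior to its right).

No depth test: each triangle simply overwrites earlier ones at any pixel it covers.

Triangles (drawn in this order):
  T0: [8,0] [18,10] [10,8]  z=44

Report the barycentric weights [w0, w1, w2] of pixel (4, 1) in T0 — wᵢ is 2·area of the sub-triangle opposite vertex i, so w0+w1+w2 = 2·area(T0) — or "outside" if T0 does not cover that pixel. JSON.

T0:
  2·area = 60
  edge (8, 0)→(18, 10): d=(10,10) right/bottom  bias=-1
  edge (18, 10)→(10, 8): d=(-8,-2) top-left  bias=+0
  edge (10, 8)→(8, 0): d=(-2,-8) top-left  bias=+0
    (4,0)@(9, 1): e=[0,54,6] → ·  [on edge]
    (4,1)@(9, 3): e=[20,38,2] → #
    (5,1)@(11, 3): e=[0,42,18] → ·  [on edge]
    (4,2)@(9, 5): e=[40,22,-2] → ·
    (5,2)@(11, 5): e=[20,26,14] → #
    (6,2)@(13, 5): e=[0,30,30] → ·  [on edge]
    (5,3)@(11, 7): e=[40,10,10] → #
    (6,3)@(13, 7): e=[20,14,26] → #
    (7,3)@(15, 7): e=[0,18,42] → ·  [on edge]
    (5,4)@(11, 9): e=[60,-6,6] → ·
    (6,4)@(13, 9): e=[40,-2,22] → ·
    (7,4)@(15, 9): e=[20,2,38] → #
    (8,4)@(17, 9): e=[0,6,54] → ·  [on edge]
  covered (5 px):
    · · · · · · · · ·
    · · · · # · · · ·
    · · · · · # · · ·
    · · · · · # # · ·
    · · · · · · · # ·

Final: [38,2,20]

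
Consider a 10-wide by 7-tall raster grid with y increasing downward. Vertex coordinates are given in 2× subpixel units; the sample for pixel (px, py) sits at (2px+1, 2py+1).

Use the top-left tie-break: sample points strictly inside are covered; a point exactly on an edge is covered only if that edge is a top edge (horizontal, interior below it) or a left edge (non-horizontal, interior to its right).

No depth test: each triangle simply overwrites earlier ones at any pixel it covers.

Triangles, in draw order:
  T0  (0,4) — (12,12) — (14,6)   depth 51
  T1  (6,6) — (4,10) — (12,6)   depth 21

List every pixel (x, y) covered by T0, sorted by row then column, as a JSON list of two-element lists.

T0:
  2·area = 88  (B↔C swapped to make it positive)
  edge (0, 4)→(14, 6): d=(14,2) right/bottom  bias=-1
  edge (14, 6)→(12, 12): d=(-2,6) right/bottom  bias=-1
  edge (12, 12)→(0, 4): d=(-12,-8) top-left  bias=+0
    (7,1)@(15, 3): e=[-44,0,132] → ·  [on edge]
    (1,2)@(3, 5): e=[8,68,12] → #
    (2,2)@(5, 5): e=[4,56,28] → #
    (3,2)@(7, 5): e=[0,44,44] → ·  [on edge]
    (1,3)@(3, 7): e=[36,64,-12] → ·
    (2,3)@(5, 7): e=[32,52,4] → #
    (3,3)@(7, 7): e=[28,40,20] → #
    (4,3)@(9, 7): e=[24,28,36] → #
    (5,3)@(11, 7): e=[20,16,52] → #
    (6,3)@(13, 7): e=[16,4,68] → #
    (7,3)@(15, 7): e=[12,-8,84] → ·
    (2,4)@(5, 9): e=[60,48,-20] → ·
    (6,4)@(13, 9): e=[44,0,44] → ·  [on edge]
  covered (10 px):
    · · · · · · · · · ·
    · · · · · · · · · ·
    · # # · · · · · · ·
    · · # # # # # · · ·
    · · · · # # · · · ·
    · · · · · # · · · ·
    · · · · · · · · · ·
T1:
  2·area = 24  (B↔C swapped to make it positive)
  edge (6, 6)→(12, 6): d=(6,0) top-left  bias=+0
  edge (12, 6)→(4, 10): d=(-8,4) right/bottom  bias=-1
  edge (4, 10)→(6, 6): d=(2,-4) top-left  bias=+0
    (3,3)@(7, 7): e=[6,12,6] → #
    (4,3)@(9, 7): e=[6,4,14] → #
    (5,3)@(11, 7): e=[6,-4,22] → ·
    (2,4)@(5, 9): e=[18,4,2] → #
    (3,4)@(7, 9): e=[18,-4,10] → ·
    (4,4)@(9, 9): e=[18,-12,18] → ·
    (2,5)@(5, 11): e=[30,-12,6] → ·
  covered (3 px):
    · · · · · · · · · ·
    · · · · · · · · · ·
    · · · · · · · · · ·
    · · · # # · · · · ·
    · · # · · · · · · ·
    · · · · · · · · · ·
    · · · · · · · · · ·

Result: [[1,2],[2,2],[2,3],[3,3],[4,3],[5,3],[6,3],[4,4],[5,4],[5,5]]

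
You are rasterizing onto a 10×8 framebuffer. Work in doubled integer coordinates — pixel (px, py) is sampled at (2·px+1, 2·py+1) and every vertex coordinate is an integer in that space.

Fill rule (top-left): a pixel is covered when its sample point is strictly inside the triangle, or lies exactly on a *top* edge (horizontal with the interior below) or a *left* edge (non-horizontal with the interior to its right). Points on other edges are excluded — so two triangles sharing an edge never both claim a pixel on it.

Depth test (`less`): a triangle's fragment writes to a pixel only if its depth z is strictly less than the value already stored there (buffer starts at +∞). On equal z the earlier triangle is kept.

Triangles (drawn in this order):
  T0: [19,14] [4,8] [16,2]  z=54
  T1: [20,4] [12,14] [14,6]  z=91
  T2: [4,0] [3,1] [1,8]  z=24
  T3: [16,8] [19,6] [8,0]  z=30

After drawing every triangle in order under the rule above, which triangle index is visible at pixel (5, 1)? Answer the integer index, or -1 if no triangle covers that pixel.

T0:
  2·area = 162
  edge (19, 14)→(4, 8): d=(-15,-6) top-left  bias=+0
  edge (4, 8)→(16, 2): d=(12,-6) top-left  bias=+0
  edge (16, 2)→(19, 14): d=(3,12) right/bottom  bias=-1
    (7,1)@(15, 3): e=[141,6,15] → X
    (8,1)@(17, 3): e=[153,18,-9] → .
    (5,2)@(11, 5): e=[87,6,69] → X
    (6,2)@(13, 5): e=[99,18,45] → X
    (8,2)@(17, 5): e=[123,42,-3] → .
    (3,3)@(7, 7): e=[33,6,123] → X
    (4,3)@(9, 7): e=[45,18,99] → X
    (8,3)@(17, 7): e=[93,66,3] → X
    (9,3)@(19, 7): e=[105,78,-21] → .
    (3,4)@(7, 9): e=[3,30,129] → X
    (9,4)@(19, 9): e=[75,102,-15] → .
    (3,5)@(7, 11): e=[-27,54,135] → .
  covered (20 px):
    . . . . . . . . . .
    . . . . . . . X . .
    . . . . . X X X . .
    . . . X X X X X X .
    . . . X X X X X X .
    . . . . . . X X X .
    . . . . . . . . X .
    . . . . . . . . . .
T1:
  2·area = 44
  edge (20, 4)→(12, 14): d=(-8,10) right/bottom  bias=-1
  edge (12, 14)→(14, 6): d=(2,-8) top-left  bias=+0
  edge (14, 6)→(20, 4): d=(6,-2) top-left  bias=+0
    (8,2)@(17, 5): e=[22,22,0] → X  [on edge]
    (9,2)@(19, 5): e=[2,38,4] → X
    (5,3)@(11, 7): e=[66,-22,0] → .  [on edge]
    (7,3)@(15, 7): e=[26,10,8] → X
    (9,3)@(19, 7): e=[-14,42,16] → .
    (2,4)@(5, 9): e=[110,-66,0] → .  [on edge]
    (7,4)@(15, 9): e=[10,14,20] → X
    (8,4)@(17, 9): e=[-10,30,24] → .
    (6,5)@(13, 11): e=[14,2,28] → X
    (7,5)@(15, 11): e=[-6,18,32] → .
    (6,6)@(13, 13): e=[-2,6,40] → .
  covered (6 px):
    . . . . . . . . . .
    . . . . . . . . . .
    . . . . . . . . X X
    . . . . . . . X X .
    . . . . . . . X . .
    . . . . . . X . . .
    . . . . . . . . . .
    . . . . . . . . . .
T2:
  2·area = 5  (B↔C swapped to make it positive)
  edge (4, 0)→(1, 8): d=(-3,8) right/bottom  bias=-1
  edge (1, 8)→(3, 1): d=(2,-7) top-left  bias=+0
  edge (3, 1)→(4, 0): d=(1,-1) top-left  bias=+0
    (1,0)@(3, 1): e=[5,0,0] → X  [on edge]
    (2,0)@(5, 1): e=[-11,14,2] → .
    (0,1)@(1, 3): e=[15,-10,0] → .  [on edge]
    (1,1)@(3, 3): e=[-1,4,2] → .
  covered (1 px):
    . X . . . . . . . .
    . . . . . . . . . .
    . . . . . . . . . .
    . . . . . . . . . .
    . . . . . . . . . .
    . . . . . . . . . .
    . . . . . . . . . .
    . . . . . . . . . .
T3:
  2·area = 40  (B↔C swapped to make it positive)
  edge (16, 8)→(8, 0): d=(-8,-8) top-left  bias=+0
  edge (8, 0)→(19, 6): d=(11,6) right/bottom  bias=-1
  edge (19, 6)→(16, 8): d=(-3,2) right/bottom  bias=-1
    (4,0)@(9, 1): e=[0,5,35] → X  [on edge]
    (5,0)@(11, 1): e=[16,-7,31] → .
    (4,1)@(9, 3): e=[-16,27,29] → .
    (5,1)@(11, 3): e=[0,15,25] → X  [on edge]
    (6,1)@(13, 3): e=[16,3,21] → X
    (7,1)@(15, 3): e=[32,-9,17] → .
    (5,2)@(11, 5): e=[-16,37,19] → .
    (6,2)@(13, 5): e=[0,25,15] → X  [on edge]
    (7,2)@(15, 5): e=[16,13,11] → X
    (8,2)@(17, 5): e=[32,1,7] → X
    (9,2)@(19, 5): e=[48,-11,3] → .
    (6,3)@(13, 7): e=[-16,47,9] → .
    (7,3)@(15, 7): e=[0,35,5] → X  [on edge]
    (8,4)@(17, 9): e=[0,45,-5] → .  [on edge]
    (9,5)@(19, 11): e=[0,55,-15] → .  [on edge]
  covered (8 px):
    . . . . X . . . . .
    . . . . . X X . . .
    . . . . . . X X X .
    . . . . . . . X X .
    . . . . . . . . . .
    . . . . . . . . . .
    . . . . . . . . . .
    . . . . . . . . . .

Z-buffer (winner per pixel, '.' = empty):
  . 2 . . 3 . . . . .
  . . . . . 3 3 0 . .
  . . . . . 0 3 3 3 1
  . . . 0 0 0 0 3 3 .
  . . . 0 0 0 0 0 0 .
  . . . . . . 0 0 0 .
  . . . . . . . . 0 .
  . . . . . . . . . .

Answer: 3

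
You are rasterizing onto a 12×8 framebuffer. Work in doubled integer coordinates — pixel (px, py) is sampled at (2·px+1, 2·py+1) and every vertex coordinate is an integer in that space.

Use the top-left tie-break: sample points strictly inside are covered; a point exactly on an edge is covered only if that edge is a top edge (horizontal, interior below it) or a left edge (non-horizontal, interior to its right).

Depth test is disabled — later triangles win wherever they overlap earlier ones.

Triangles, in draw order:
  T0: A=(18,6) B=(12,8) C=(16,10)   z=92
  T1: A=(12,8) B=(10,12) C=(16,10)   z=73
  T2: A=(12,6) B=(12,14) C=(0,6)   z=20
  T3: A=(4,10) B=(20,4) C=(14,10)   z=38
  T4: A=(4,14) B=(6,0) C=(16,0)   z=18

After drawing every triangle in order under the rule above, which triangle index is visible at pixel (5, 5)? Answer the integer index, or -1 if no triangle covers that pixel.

T0:
  2·area = 20  (B↔C swapped to make it positive)
  edge (18, 6)→(16, 10): d=(-2,4) right/bottom  bias=-1
  edge (16, 10)→(12, 8): d=(-4,-2) top-left  bias=+0
  edge (12, 8)→(18, 6): d=(6,-2) top-left  bias=+0
    (10,2)@(21, 5): e=[-10,30,0] → .  [on edge]
    (7,3)@(15, 7): e=[10,10,0] → X  [on edge]
    (8,3)@(17, 7): e=[2,14,4] → X
    (9,3)@(19, 7): e=[-6,18,8] → .
    (4,4)@(9, 9): e=[30,-10,0] → .  [on edge]
    (7,4)@(15, 9): e=[6,2,12] → X
    (8,4)@(17, 9): e=[-2,6,16] → .
    (1,5)@(3, 11): e=[50,-30,0] → .  [on edge]
    (7,5)@(15, 11): e=[2,-6,24] → .
  covered (3 px):
    . . . . . . . . . . . .
    . . . . . . . . . . . .
    . . . . . . . . . . . .
    . . . . . . . X X . . .
    . . . . . . . X . . . .
    . . . . . . . . . . . .
    . . . . . . . . . . . .
    . . . . . . . . . . . .
T1:
  2·area = 20  (B↔C swapped to make it positive)
  edge (12, 8)→(16, 10): d=(4,2) right/bottom  bias=-1
  edge (16, 10)→(10, 12): d=(-6,2) right/bottom  bias=-1
  edge (10, 12)→(12, 8): d=(2,-4) top-left  bias=+0
    (6,4)@(13, 9): e=[2,12,6] → X
    (7,4)@(15, 9): e=[-2,8,14] → .
    (9,4)@(19, 9): e=[-10,0,30] → .  [on edge]
    (5,5)@(11, 11): e=[14,4,2] → X
    (6,5)@(13, 11): e=[10,0,10] → .  [on edge]
    (3,6)@(7, 13): e=[30,0,-10] → .  [on edge]
    (5,6)@(11, 13): e=[22,-8,6] → .
    (0,7)@(1, 15): e=[50,0,-30] → .  [on edge]
  covered (2 px):
    . . . . . . . . . . . .
    . . . . . . . . . . . .
    . . . . . . . . . . . .
    . . . . . . . . . . . .
    . . . . . . X . . . . .
    . . . . . X . . . . . .
    . . . . . . . . . . . .
    . . . . . . . . . . . .
T2:
  2·area = 96
  edge (12, 6)→(12, 14): d=(0,8) right/bottom  bias=-1
  edge (12, 14)→(0, 6): d=(-12,-8) top-left  bias=+0
  edge (0, 6)→(12, 6): d=(12,0) top-left  bias=+0
    (1,3)@(3, 7): e=[72,12,12] → X
    (2,3)@(5, 7): e=[56,28,12] → X
    (3,3)@(7, 7): e=[40,44,12] → X
    (4,3)@(9, 7): e=[24,60,12] → X
    (5,3)@(11, 7): e=[8,76,12] → X
    (6,3)@(13, 7): e=[-8,92,12] → .
    (1,4)@(3, 9): e=[72,-12,36] → .
    (2,4)@(5, 9): e=[56,4,36] → X
    (6,4)@(13, 9): e=[-8,68,36] → .
    (2,5)@(5, 11): e=[56,-20,60] → .
    (3,5)@(7, 11): e=[40,-4,60] → .
    (4,5)@(9, 11): e=[24,12,60] → X
  covered (12 px):
    . . . . . . . . . . . .
    . . . . . . . . . . . .
    . . . . . . . . . . . .
    . X X X X X . . . . . .
    . . X X X X . . . . . .
    . . . . X X . . . . . .
    . . . . . X . . . . . .
    . . . . . . . . . . . .
T3:
  2·area = 60
  edge (4, 10)→(20, 4): d=(16,-6) top-left  bias=+0
  edge (20, 4)→(14, 10): d=(-6,6) right/bottom  bias=-1
  edge (14, 10)→(4, 10): d=(-10,0) right/bottom  bias=-1
    (11,0)@(23, 1): e=[-30,0,90] → .  [on edge]
    (10,1)@(21, 3): e=[-10,0,70] → .  [on edge]
    (9,2)@(19, 5): e=[10,0,50] → .  [on edge]
    (6,3)@(13, 7): e=[6,24,30] → X
    (7,3)@(15, 7): e=[18,12,30] → X
    (8,3)@(17, 7): e=[30,0,30] → .  [on edge]
    (3,4)@(7, 9): e=[2,48,10] → X
    (4,4)@(9, 9): e=[14,36,10] → X
    (5,4)@(11, 9): e=[26,24,10] → X
    (7,4)@(15, 9): e=[50,0,10] → .  [on edge]
    (3,5)@(7, 11): e=[34,36,-10] → .
    (4,5)@(9, 11): e=[46,24,-10] → .
    (6,5)@(13, 11): e=[70,0,-10] → .  [on edge]
    (5,6)@(11, 13): e=[90,0,-30] → .  [on edge]
    (4,7)@(9, 15): e=[110,0,-50] → .  [on edge]
  covered (6 px):
    . . . . . . . . . . . .
    . . . . . . . . . . . .
    . . . . . . . . . . . .
    . . . . . . X X . . . .
    . . . X X X X . . . . .
    . . . . . . . . . . . .
    . . . . . . . . . . . .
    . . . . . . . . . . . .
T4:
  2·area = 140
  edge (4, 14)→(6, 0): d=(2,-14) top-left  bias=+0
  edge (6, 0)→(16, 0): d=(10,0) top-left  bias=+0
  edge (16, 0)→(4, 14): d=(-12,14) right/bottom  bias=-1
    (3,0)@(7, 1): e=[16,10,114] → X
    (4,0)@(9, 1): e=[44,10,86] → X
    (5,0)@(11, 1): e=[72,10,58] → X
    (6,0)@(13, 1): e=[100,10,30] → X
    (7,0)@(15, 1): e=[128,10,2] → X
    (8,0)@(17, 1): e=[156,10,-26] → .
    (3,1)@(7, 3): e=[20,30,90] → X
    (7,1)@(15, 3): e=[132,30,-22] → .
    (3,2)@(7, 5): e=[24,50,66] → X
    (6,2)@(13, 5): e=[108,50,-18] → .
    (2,3)@(5, 7): e=[0,70,70] → X  [on edge]
    (5,3)@(11, 7): e=[84,70,-14] → .
  covered (18 px):
    . . . X X X X X . . . .
    . . . X X X X . . . . .
    . . . X X X . . . . . .
    . . X X X . . . . . . .
    . . X X . . . . . . . .
    . . X . . . . . . . . .
    . . . . . . . . . . . .
    . . . . . . . . . . . .

Z-buffer (winner per pixel, '.' = empty):
  . . . 4 4 4 4 4 . . . .
  . . . 4 4 4 4 . . . . .
  . . . 4 4 4 . . . . . .
  . 2 4 4 4 2 3 3 0 . . .
  . . 4 4 3 3 3 0 . . . .
  . . 4 . 2 2 . . . . . .
  . . . . . 2 . . . . . .
  . . . . . . . . . . . .

Result: 2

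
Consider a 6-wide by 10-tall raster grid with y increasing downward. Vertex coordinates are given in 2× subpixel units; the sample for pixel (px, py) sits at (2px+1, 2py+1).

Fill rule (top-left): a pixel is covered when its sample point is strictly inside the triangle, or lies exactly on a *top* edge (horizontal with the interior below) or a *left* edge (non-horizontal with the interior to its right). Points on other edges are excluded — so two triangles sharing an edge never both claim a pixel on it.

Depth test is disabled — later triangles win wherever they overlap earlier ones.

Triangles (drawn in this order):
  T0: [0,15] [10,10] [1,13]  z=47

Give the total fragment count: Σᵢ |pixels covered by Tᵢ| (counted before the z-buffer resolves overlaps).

T0:
  2·area = 15  (B↔C swapped to make it positive)
  edge (0, 15)→(1, 13): d=(1,-2) top-left  bias=+0
  edge (1, 13)→(10, 10): d=(9,-3) top-left  bias=+0
  edge (10, 10)→(0, 15): d=(-10,5) right/bottom  bias=-1
    (3,0)@(7, 1): e=[0,-90,105] → .  [on edge]
    (2,2)@(5, 5): e=[0,-60,75] → .  [on edge]
    (1,4)@(3, 9): e=[0,-30,45] → .  [on edge]
    (3,5)@(7, 11): e=[10,0,5] → X  [on edge]
    (4,5)@(9, 11): e=[14,6,-5] → .
    (0,6)@(1, 13): e=[0,0,15] → X  [on edge]
    (1,6)@(3, 13): e=[4,6,5] → X
    (2,6)@(5, 13): e=[8,12,-5] → .
    (3,6)@(7, 13): e=[12,18,-15] → .
    (0,7)@(1, 15): e=[2,18,-5] → .
    (1,7)@(3, 15): e=[6,24,-15] → .
  covered (3 px):
    . . . . . .
    . . . . . .
    . . . . . .
    . . . . . .
    . . . . . .
    . . . X . .
    X X . . . .
    . . . . . .
    . . . . . .
    . . . . . .

Answer: 3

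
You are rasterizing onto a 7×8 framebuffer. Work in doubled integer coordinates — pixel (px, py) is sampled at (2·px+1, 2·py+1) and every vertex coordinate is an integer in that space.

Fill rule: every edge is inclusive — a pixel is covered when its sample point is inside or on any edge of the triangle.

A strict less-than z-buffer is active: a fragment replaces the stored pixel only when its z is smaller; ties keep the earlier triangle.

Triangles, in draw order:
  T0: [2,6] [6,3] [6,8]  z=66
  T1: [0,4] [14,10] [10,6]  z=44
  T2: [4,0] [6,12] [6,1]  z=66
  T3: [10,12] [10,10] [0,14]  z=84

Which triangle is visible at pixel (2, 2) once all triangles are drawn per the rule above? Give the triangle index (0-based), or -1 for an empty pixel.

T0:
  2·area = 20
  edge (2, 6)→(6, 3): d=(4,-3) inclusive
  edge (6, 3)→(6, 8): d=(0,5) inclusive
  edge (6, 8)→(2, 6): d=(-4,-2) inclusive
    (2,2)@(5, 5): e=[5,5,10] → X
    (3,2)@(7, 5): e=[11,-5,14] → .
    (2,3)@(5, 7): e=[13,5,2] → X
    (3,3)@(7, 7): e=[19,-5,6] → .
    (2,4)@(5, 9): e=[21,5,-6] → .
  covered (2 px):
    . . . . . . .
    . . . . . . .
    . . X . . . .
    . . X . . . .
    . . . . . . .
    . . . . . . .
    . . . . . . .
    . . . . . . .
T1:
  2·area = 32  (B↔C swapped to make it positive)
  edge (0, 4)→(10, 6): d=(10,2) inclusive
  edge (10, 6)→(14, 10): d=(4,4) inclusive
  edge (14, 10)→(0, 4): d=(-14,-6) inclusive
    (2,0)@(5, 1): e=[-40,0,72] → .  [on edge]
    (3,1)@(7, 3): e=[-24,0,56] → .  [on edge]
    (1,2)@(3, 5): e=[4,24,4] → X
    (2,2)@(5, 5): e=[0,16,16] → X  [on edge]
    (3,2)@(7, 5): e=[-4,8,28] → .
    (4,2)@(9, 5): e=[-8,0,40] → .  [on edge]
    (1,3)@(3, 7): e=[24,32,-24] → .
    (2,3)@(5, 7): e=[20,24,-12] → .
    (3,3)@(7, 7): e=[16,16,0] → X  [on edge]
    (4,3)@(9, 7): e=[12,8,12] → X
    (5,3)@(11, 7): e=[8,0,24] → X  [on edge]
    (6,3)@(13, 7): e=[4,-8,36] → .
    (6,4)@(13, 9): e=[24,0,8] → X  [on edge]
  covered (6 px):
    . . . . . . .
    . . . . . . .
    . X X . . . .
    . . . X X X .
    . . . . . . X
    . . . . . . .
    . . . . . . .
    . . . . . . .
T2:
  2·area = 22  (B↔C swapped to make it positive)
  edge (4, 0)→(6, 1): d=(2,1) inclusive
  edge (6, 1)→(6, 12): d=(0,11) inclusive
  edge (6, 12)→(4, 0): d=(-2,-12) inclusive
    (2,0)@(5, 1): e=[1,11,10] → X
    (3,0)@(7, 1): e=[-1,-11,34] → .
    (2,1)@(5, 3): e=[5,11,6] → X
    (3,1)@(7, 3): e=[3,-11,30] → .
    (2,2)@(5, 5): e=[9,11,2] → X
    (3,2)@(7, 5): e=[7,-11,26] → .
    (2,3)@(5, 7): e=[13,11,-2] → .
  covered (3 px):
    . . X . . . .
    . . X . . . .
    . . X . . . .
    . . . . . . .
    . . . . . . .
    . . . . . . .
    . . . . . . .
    . . . . . . .
T3:
  2·area = 20  (B↔C swapped to make it positive)
  edge (10, 12)→(0, 14): d=(-10,2) inclusive
  edge (0, 14)→(10, 10): d=(10,-4) inclusive
  edge (10, 10)→(10, 12): d=(0,2) inclusive
    (4,5)@(9, 11): e=[12,6,2] → X
    (5,5)@(11, 11): e=[8,14,-2] → .
    (1,6)@(3, 13): e=[4,2,14] → X
    (2,6)@(5, 13): e=[0,10,10] → X  [on edge]
    (3,6)@(7, 13): e=[-4,18,6] → .
    (4,6)@(9, 13): e=[-8,26,2] → .
    (1,7)@(3, 15): e=[-16,22,14] → .
    (2,7)@(5, 15): e=[-20,30,10] → .
  covered (3 px):
    . . . . . . .
    . . . . . . .
    . . . . . . .
    . . . . . . .
    . . . . . . .
    . . . . X . .
    . X X . . . .
    . . . . . . .

Z-buffer (winner per pixel, '.' = empty):
  . . 2 . . . .
  . . 2 . . . .
  . 1 1 . . . .
  . . 0 1 1 1 .
  . . . . . . 1
  . . . . 3 . .
  . 3 3 . . . .
  . . . . . . .

Final: 1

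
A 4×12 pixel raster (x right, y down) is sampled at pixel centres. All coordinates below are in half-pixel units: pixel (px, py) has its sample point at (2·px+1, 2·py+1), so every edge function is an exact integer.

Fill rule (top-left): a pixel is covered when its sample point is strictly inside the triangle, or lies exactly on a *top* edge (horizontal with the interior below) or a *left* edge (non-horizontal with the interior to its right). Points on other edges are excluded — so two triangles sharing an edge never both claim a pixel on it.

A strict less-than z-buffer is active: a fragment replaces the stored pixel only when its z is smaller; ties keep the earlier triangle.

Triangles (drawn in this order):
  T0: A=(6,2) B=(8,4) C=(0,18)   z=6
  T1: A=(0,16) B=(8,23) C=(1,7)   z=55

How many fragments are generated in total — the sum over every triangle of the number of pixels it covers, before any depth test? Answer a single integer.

T0:
  2·area = 44
  edge (6, 2)→(8, 4): d=(2,2) right/bottom  bias=-1
  edge (8, 4)→(0, 18): d=(-8,14) right/bottom  bias=-1
  edge (0, 18)→(6, 2): d=(6,-16) top-left  bias=+0
    (2,0)@(5, 1): e=[0,66,-22] → ·  [on edge]
    (3,1)@(7, 3): e=[0,22,22] → ·  [on edge]
    (2,2)@(5, 5): e=[8,34,2] → #
    (3,2)@(7, 5): e=[4,6,34] → #
    (2,3)@(5, 7): e=[12,18,14] → #
    (3,3)@(7, 7): e=[8,-10,46] → ·
    (2,4)@(5, 9): e=[16,2,26] → #
    (3,4)@(7, 9): e=[12,-26,58] → ·
    (1,5)@(3, 11): e=[24,14,6] → #
    (2,5)@(5, 11): e=[20,-14,38] → ·
    (1,6)@(3, 13): e=[28,-2,18] → ·
  covered (5 px):
    · · · ·
    · · · ·
    · · # #
    · · # ·
    · · # ·
    · # · ·
    · · · ·
    · · · ·
    · · · ·
    · · · ·
    · · · ·
    · · · ·
T1:
  2·area = 79  (B↔C swapped to make it positive)
  edge (0, 16)→(1, 7): d=(1,-9) top-left  bias=+0
  edge (1, 7)→(8, 23): d=(7,16) right/bottom  bias=-1
  edge (8, 23)→(0, 16): d=(-8,-7) top-left  bias=+0
    (0,3)@(1, 7): e=[0,0,79] → ·  [on edge]
    (0,4)@(1, 9): e=[2,14,63] → #
    (1,4)@(3, 9): e=[20,-18,77] → ·
    (0,5)@(1, 11): e=[4,28,47] → #
    (1,5)@(3, 11): e=[22,-4,61] → ·
    (0,6)@(1, 13): e=[6,42,31] → #
    (1,6)@(3, 13): e=[24,10,45] → #
    (2,6)@(5, 13): e=[42,-22,59] → ·
    (0,7)@(1, 15): e=[8,56,15] → #
    (2,7)@(5, 15): e=[44,-8,43] → ·
    (0,8)@(1, 17): e=[10,70,-1] → ·
    (1,8)@(3, 17): e=[28,38,13] → #
  covered (10 px):
    · · · ·
    · · · ·
    · · · ·
    · · · ·
    # · · ·
    # · · ·
    # # · ·
    # # · ·
    · # # ·
    · · # ·
    · · · #
    · · · ·

Answer: 15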